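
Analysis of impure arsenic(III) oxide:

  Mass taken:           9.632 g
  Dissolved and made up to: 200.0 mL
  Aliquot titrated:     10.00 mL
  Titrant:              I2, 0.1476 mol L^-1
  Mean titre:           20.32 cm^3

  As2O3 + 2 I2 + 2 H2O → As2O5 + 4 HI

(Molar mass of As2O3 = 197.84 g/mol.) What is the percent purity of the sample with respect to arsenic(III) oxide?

n(I2) per titration = 0.02032 × 0.1476 = 2.999 × 10^-3 mol
From the 1:2 ratio, n(As2O3) in each aliquot = 1/2 × 2.999 × 10^-3 = 1.500 × 10^-3 mol
n(As2O3) in the whole flask = 1.500 × 10^-3 × 200.0/10.00 = 0.02999 mol
mass of As2O3 = 0.02999 × 197.84 = 5.934 g
% As2O3 = 5.934 / 9.632 × 100 = 61.60 %

61.60 %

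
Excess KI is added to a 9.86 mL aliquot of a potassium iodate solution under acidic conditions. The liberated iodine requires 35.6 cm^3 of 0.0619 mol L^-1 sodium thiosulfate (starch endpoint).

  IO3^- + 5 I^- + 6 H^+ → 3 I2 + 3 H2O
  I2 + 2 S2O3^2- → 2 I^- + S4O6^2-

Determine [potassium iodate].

0.0372 mol/L

n(S2O3^2-) = 0.0356 × 0.0619 = 2.20 × 10^-3 mol
n(I2) = n(S2O3^2-)/2 = 1.10 × 10^-3 mol
From the 1:3 ratio, n(IO3^-) in the aliquot = 1/3 × 1.10 × 10^-3 = 3.67 × 10^-4 mol
[IO3^-] = 3.67 × 10^-4 / 0.00986 = 0.0372 mol/L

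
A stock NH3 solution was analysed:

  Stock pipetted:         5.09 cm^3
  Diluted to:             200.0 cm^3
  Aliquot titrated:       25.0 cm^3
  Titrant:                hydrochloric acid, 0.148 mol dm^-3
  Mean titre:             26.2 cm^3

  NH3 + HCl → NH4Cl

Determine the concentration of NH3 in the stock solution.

6.09 mol/L

n(HCl) = 0.0262 × 0.148 = 3.88 × 10^-3 mol
n(NH3) in the aliquot = 3.88 × 10^-3 mol (1:1 ratio)
[NH3]_dilute = 3.88 × 10^-3 / 0.0250 = 0.155 mol/L
Dilution factor = 200.0 / 5.09 = 39.29
[NH3]_stock = 0.155 × 39.29 = 6.09 mol/L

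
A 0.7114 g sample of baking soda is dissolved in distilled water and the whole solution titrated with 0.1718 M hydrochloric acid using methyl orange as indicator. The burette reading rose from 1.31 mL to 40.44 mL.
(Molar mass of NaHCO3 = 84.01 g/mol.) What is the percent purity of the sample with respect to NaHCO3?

NaHCO3 + HCl → NaCl + H2O + CO2
n(HCl) = 0.03913 L × 0.1718 mol/L = 6.723 × 10^-3 mol
n(NaHCO3) = 6.723 × 10^-3 mol (1:1 ratio)
mass of NaHCO3 = 6.723 × 10^-3 × 84.01 g/mol = 0.5648 g
% NaHCO3 = 0.5648 / 0.7114 × 100 = 79.39 %

79.39 %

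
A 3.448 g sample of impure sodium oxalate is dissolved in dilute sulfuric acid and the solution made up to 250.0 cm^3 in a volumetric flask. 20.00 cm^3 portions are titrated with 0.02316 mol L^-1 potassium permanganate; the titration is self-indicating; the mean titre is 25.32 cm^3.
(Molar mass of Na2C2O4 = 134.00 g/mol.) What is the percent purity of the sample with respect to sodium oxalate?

2 MnO4^- + 5 C2O4^2- + 16 H^+ → 2 Mn^2+ + 10 CO2 + 8 H2O
n(KMnO4) per titration = 0.02532 × 0.02316 = 5.864 × 10^-4 mol
From the 5:2 ratio, n(Na2C2O4) in each aliquot = 5/2 × 5.864 × 10^-4 = 1.466 × 10^-3 mol
n(Na2C2O4) in the whole flask = 1.466 × 10^-3 × 250.0/20.00 = 0.01833 mol
mass of Na2C2O4 = 0.01833 × 134.00 = 2.456 g
% Na2C2O4 = 2.456 / 3.448 × 100 = 71.22 %

71.22 %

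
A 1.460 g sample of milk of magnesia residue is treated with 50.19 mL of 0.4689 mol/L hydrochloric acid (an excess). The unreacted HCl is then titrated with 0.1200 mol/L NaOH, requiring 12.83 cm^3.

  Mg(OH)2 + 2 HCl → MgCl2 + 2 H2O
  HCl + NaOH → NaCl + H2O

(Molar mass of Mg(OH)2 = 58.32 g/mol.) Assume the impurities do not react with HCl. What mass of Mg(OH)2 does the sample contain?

n(HCl) added = 0.05019 × 0.4689 = 0.02353 mol
n(NaOH) used in back-titration = 0.01283 × 0.1200 = 1.540 × 10^-3 mol
n(HCl) left over = 1.540 × 10^-3 mol (1:1 ratio)
n(HCl) consumed by analyte = 0.02353 − 1.540 × 10^-3 = 0.02199 mol
From the 1:2 ratio, n(Mg(OH)2) = 1/2 × 0.02199 = 0.01100 mol
mass of Mg(OH)2 = 0.01100 × 58.32 = 0.6414 g

0.6414 g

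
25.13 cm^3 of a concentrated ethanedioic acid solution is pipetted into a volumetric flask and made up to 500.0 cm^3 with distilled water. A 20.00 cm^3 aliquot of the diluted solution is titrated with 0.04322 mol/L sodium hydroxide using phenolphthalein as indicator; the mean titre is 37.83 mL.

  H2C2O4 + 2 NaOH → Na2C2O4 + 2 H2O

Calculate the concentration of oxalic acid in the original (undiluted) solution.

n(NaOH) = 0.03783 × 0.04322 = 1.635 × 10^-3 mol
From the 1:2 ratio, n(H2C2O4) in the aliquot = 1/2 × 1.635 × 10^-3 = 8.175 × 10^-4 mol
[H2C2O4]_dilute = 8.175 × 10^-4 / 0.02000 = 0.04088 mol/L
Dilution factor = 500.0 / 25.13 = 19.90
[H2C2O4]_stock = 0.04088 × 19.90 = 0.8133 mol/L

0.8133 mol/L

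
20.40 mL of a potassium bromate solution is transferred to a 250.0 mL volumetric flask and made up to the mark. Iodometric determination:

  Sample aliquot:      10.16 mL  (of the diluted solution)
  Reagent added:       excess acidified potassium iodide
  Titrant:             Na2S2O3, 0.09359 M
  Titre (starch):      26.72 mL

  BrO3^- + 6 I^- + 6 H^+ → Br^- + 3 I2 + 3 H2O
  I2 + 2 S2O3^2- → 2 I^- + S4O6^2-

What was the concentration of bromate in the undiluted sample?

0.5027 M

n(S2O3^2-) = 0.02672 × 0.09359 = 2.501 × 10^-3 mol
n(I2) = n(S2O3^2-)/2 = 1.250 × 10^-3 mol
From the 1:3 ratio, n(BrO3^-) in the aliquot = 1/3 × 1.250 × 10^-3 = 4.168 × 10^-4 mol
[BrO3^-]_dilute = 4.168 × 10^-4 / 0.01016 = 0.04102 mol/L
[BrO3^-]_original = 0.04102 × 250.0/20.40 = 0.5027 mol/L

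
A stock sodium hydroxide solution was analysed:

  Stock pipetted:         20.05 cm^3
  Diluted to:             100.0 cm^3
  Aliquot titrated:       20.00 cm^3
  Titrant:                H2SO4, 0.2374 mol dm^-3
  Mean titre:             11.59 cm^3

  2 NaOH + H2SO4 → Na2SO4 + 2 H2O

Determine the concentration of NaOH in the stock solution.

n(H2SO4) = 0.01159 × 0.2374 = 2.751 × 10^-3 mol
From the 2:1 ratio, n(NaOH) in the aliquot = 2/1 × 2.751 × 10^-3 = 5.503 × 10^-3 mol
[NaOH]_dilute = 5.503 × 10^-3 / 0.02000 = 0.2751 mol/L
Dilution factor = 100.0 / 20.05 = 4.988
[NaOH]_stock = 0.2751 × 4.988 = 1.372 mol/L

1.372 mol/L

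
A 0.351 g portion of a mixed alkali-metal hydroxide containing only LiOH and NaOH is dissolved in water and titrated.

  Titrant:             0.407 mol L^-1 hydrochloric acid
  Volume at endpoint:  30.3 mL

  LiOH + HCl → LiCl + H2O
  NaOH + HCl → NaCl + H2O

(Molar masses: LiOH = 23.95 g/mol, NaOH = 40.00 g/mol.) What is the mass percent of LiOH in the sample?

n(HCl) = 0.0303 × 0.407 = 0.0123 mol
Let x = n(LiOH), y = n(NaOH).
Titrant: 1x + 1y = 0.0123;  mass: 23.95x + 40.00y = 0.351
Solving, x = 8.87 × 10^-3 mol, y = 3.47 × 10^-3 mol
mass of LiOH = 8.87 × 10^-3 × 23.95 = 0.212 g
% LiOH = 0.212 / 0.351 × 100 = 60.5 %

60.5 %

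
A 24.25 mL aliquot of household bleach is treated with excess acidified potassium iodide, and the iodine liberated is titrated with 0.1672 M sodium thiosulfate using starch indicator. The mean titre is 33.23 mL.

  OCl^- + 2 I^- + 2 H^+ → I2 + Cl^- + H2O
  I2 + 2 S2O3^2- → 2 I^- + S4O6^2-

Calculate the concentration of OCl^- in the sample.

n(S2O3^2-) = 0.03323 × 0.1672 = 5.556 × 10^-3 mol
n(I2) = n(S2O3^2-)/2 = 2.778 × 10^-3 mol
n(OCl^-) in the aliquot = 2.778 × 10^-3 mol (1:1 ratio)
[OCl^-] = 2.778 × 10^-3 / 0.02425 = 0.1146 mol/L

0.1146 M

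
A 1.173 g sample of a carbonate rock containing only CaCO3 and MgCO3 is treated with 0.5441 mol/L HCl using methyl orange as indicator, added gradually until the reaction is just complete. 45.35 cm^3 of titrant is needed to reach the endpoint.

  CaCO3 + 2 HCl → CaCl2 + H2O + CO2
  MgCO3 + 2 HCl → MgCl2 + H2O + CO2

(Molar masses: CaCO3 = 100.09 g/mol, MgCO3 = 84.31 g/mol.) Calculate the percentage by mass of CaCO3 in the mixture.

n(HCl) = 0.04535 × 0.5441 = 0.02467 mol
Let x = n(CaCO3), y = n(MgCO3).
Titrant: 2x + 2y = 0.02467;  mass: 100.09x + 84.31y = 1.173
Solving, x = 8.417 × 10^-3 mol, y = 3.920 × 10^-3 mol
mass of CaCO3 = 8.417 × 10^-3 × 100.09 = 0.8425 g
% CaCO3 = 0.8425 / 1.173 × 100 = 71.83 %

71.83 %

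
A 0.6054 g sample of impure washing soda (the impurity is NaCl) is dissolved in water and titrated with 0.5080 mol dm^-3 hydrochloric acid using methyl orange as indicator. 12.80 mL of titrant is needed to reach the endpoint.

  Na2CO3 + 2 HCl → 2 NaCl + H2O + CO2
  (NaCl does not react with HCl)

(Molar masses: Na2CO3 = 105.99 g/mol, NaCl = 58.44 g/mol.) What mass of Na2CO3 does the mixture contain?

n(HCl) = 0.01280 × 0.5080 = 6.502 × 10^-3 mol
Let x = n(Na2CO3), y = n(NaCl).
Titrant: 2x = 6.502 × 10^-3;  mass: 105.99x + 58.44y = 0.6054
Solving, x = 3.251 × 10^-3 mol, y = 4.463 × 10^-3 mol
mass of Na2CO3 = 3.251 × 10^-3 × 105.99 = 0.3446 g

0.3446 g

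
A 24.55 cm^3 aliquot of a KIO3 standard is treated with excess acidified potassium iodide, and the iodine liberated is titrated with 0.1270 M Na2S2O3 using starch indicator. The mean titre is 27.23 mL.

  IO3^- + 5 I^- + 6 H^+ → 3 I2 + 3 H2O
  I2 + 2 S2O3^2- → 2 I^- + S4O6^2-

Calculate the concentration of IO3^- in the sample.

n(S2O3^2-) = 0.02723 × 0.1270 = 3.458 × 10^-3 mol
n(I2) = n(S2O3^2-)/2 = 1.729 × 10^-3 mol
From the 1:3 ratio, n(IO3^-) in the aliquot = 1/3 × 1.729 × 10^-3 = 5.764 × 10^-4 mol
[IO3^-] = 5.764 × 10^-4 / 0.02455 = 0.02348 mol/L

0.02348 M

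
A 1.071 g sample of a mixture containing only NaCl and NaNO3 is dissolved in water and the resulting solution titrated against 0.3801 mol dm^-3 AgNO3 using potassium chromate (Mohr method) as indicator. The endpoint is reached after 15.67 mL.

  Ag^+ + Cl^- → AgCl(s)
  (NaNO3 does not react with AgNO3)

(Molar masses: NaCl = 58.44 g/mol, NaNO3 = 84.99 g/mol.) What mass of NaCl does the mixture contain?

0.3481 g

n(AgNO3) = 0.01567 × 0.3801 = 5.956 × 10^-3 mol
Let x = n(NaCl), y = n(NaNO3).
Titrant: 1x = 5.956 × 10^-3;  mass: 58.44x + 84.99y = 1.071
Solving, x = 5.956 × 10^-3 mol, y = 8.506 × 10^-3 mol
mass of NaCl = 5.956 × 10^-3 × 58.44 = 0.3481 g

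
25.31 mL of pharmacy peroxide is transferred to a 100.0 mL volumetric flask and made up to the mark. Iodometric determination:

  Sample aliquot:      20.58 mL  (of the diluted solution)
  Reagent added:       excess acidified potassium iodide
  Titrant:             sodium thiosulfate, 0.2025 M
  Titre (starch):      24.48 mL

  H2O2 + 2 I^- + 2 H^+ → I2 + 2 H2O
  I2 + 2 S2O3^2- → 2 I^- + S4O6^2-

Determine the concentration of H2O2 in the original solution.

0.4758 M

n(S2O3^2-) = 0.02448 × 0.2025 = 4.957 × 10^-3 mol
n(I2) = n(S2O3^2-)/2 = 2.479 × 10^-3 mol
n(H2O2) in the aliquot = 2.479 × 10^-3 mol (1:1 ratio)
[H2O2]_dilute = 2.479 × 10^-3 / 0.02058 = 0.1204 mol/L
[H2O2]_original = 0.1204 × 100.0/25.31 = 0.4758 mol/L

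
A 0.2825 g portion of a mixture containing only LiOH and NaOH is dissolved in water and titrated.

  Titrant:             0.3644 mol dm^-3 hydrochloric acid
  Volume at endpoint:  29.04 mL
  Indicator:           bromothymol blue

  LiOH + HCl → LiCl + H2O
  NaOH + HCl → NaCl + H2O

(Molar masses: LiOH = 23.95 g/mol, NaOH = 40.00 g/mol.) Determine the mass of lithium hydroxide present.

0.2101 g

n(HCl) = 0.02904 × 0.3644 = 0.01058 mol
Let x = n(LiOH), y = n(NaOH).
Titrant: 1x + 1y = 0.01058;  mass: 23.95x + 40.00y = 0.2825
Solving, x = 8.772 × 10^-3 mol, y = 1.810 × 10^-3 mol
mass of LiOH = 8.772 × 10^-3 × 23.95 = 0.2101 g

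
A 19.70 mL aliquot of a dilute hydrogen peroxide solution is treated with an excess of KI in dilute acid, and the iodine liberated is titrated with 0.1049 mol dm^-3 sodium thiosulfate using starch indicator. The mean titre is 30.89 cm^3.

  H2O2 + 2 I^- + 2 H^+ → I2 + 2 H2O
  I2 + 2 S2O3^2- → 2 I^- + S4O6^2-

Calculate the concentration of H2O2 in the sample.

0.08224 mol/L

n(S2O3^2-) = 0.03089 × 0.1049 = 3.240 × 10^-3 mol
n(I2) = n(S2O3^2-)/2 = 1.620 × 10^-3 mol
n(H2O2) in the aliquot = 1.620 × 10^-3 mol (1:1 ratio)
[H2O2] = 1.620 × 10^-3 / 0.01970 = 0.08224 mol/L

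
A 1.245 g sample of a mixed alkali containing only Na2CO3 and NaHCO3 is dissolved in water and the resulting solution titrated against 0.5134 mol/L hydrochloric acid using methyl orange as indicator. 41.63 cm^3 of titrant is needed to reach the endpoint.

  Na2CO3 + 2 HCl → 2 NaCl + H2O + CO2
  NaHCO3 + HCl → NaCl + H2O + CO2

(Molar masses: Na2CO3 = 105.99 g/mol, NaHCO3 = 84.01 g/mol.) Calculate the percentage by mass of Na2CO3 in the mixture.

n(HCl) = 0.04163 × 0.5134 = 0.02137 mol
Let x = n(Na2CO3), y = n(NaHCO3).
Titrant: 2x + 1y = 0.02137;  mass: 105.99x + 84.01y = 1.245
Solving, x = 8.875 × 10^-3 mol, y = 3.622 × 10^-3 mol
mass of Na2CO3 = 8.875 × 10^-3 × 105.99 = 0.9407 g
% Na2CO3 = 0.9407 / 1.245 × 100 = 75.56 %

75.56 %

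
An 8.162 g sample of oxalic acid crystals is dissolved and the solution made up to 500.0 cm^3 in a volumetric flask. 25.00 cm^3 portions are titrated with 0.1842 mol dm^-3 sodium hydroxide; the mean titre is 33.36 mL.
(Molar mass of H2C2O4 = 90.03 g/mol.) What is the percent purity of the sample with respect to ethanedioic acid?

H2C2O4 + 2 NaOH → Na2C2O4 + 2 H2O
n(NaOH) per titration = 0.03336 × 0.1842 = 6.145 × 10^-3 mol
From the 1:2 ratio, n(H2C2O4) in each aliquot = 1/2 × 6.145 × 10^-3 = 3.072 × 10^-3 mol
n(H2C2O4) in the whole flask = 3.072 × 10^-3 × 500.0/25.00 = 0.06145 mol
mass of H2C2O4 = 0.06145 × 90.03 = 5.532 g
% H2C2O4 = 5.532 / 8.162 × 100 = 67.78 %

67.78 %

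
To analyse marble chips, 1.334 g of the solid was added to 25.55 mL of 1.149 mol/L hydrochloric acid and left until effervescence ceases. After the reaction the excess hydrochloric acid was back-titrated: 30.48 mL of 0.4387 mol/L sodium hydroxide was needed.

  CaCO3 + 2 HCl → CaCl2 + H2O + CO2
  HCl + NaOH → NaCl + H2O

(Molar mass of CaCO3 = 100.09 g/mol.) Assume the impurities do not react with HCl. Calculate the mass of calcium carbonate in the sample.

n(HCl) added = 0.02555 × 1.149 = 0.02936 mol
n(NaOH) used in back-titration = 0.03048 × 0.4387 = 0.01337 mol
n(HCl) left over = 0.01337 mol (1:1 ratio)
n(HCl) consumed by analyte = 0.02936 − 0.01337 = 0.01599 mol
From the 1:2 ratio, n(CaCO3) = 1/2 × 0.01599 = 7.993 × 10^-3 mol
mass of CaCO3 = 7.993 × 10^-3 × 100.09 = 0.8000 g

0.8000 g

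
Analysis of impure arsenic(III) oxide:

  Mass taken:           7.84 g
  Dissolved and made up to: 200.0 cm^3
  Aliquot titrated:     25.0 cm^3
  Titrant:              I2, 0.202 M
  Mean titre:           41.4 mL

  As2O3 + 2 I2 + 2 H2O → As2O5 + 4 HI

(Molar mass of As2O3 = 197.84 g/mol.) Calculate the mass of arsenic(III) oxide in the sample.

n(I2) per titration = 0.0414 × 0.202 = 8.36 × 10^-3 mol
From the 1:2 ratio, n(As2O3) in each aliquot = 1/2 × 8.36 × 10^-3 = 4.18 × 10^-3 mol
n(As2O3) in the whole flask = 4.18 × 10^-3 × 200.0/25.0 = 0.0335 mol
mass of As2O3 = 0.0335 × 197.84 = 6.62 g

6.62 g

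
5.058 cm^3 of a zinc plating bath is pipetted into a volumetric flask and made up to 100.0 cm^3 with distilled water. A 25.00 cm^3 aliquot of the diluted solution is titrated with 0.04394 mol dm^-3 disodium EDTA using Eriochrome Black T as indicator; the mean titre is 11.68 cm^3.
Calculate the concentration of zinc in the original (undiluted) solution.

0.4059 mol/L

Zn^2+ + EDTA^4- → [Zn(EDTA)]^2-
n(EDTA) = 0.01168 × 0.04394 = 5.132 × 10^-4 mol
n(Zn2+) in the aliquot = 5.132 × 10^-4 mol (1:1 ratio)
[Zn2+]_dilute = 5.132 × 10^-4 / 0.02500 = 0.02053 mol/L
Dilution factor = 100.0 / 5.058 = 19.77
[Zn2+]_stock = 0.02053 × 19.77 = 0.4059 mol/L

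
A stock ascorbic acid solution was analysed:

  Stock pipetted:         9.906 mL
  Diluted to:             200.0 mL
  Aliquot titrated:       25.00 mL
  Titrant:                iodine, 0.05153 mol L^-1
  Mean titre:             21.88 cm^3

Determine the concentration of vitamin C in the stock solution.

0.9105 mol/L

C6H8O6 + I2 → C6H6O6 + 2 HI
n(I2) = 0.02188 × 0.05153 = 1.127 × 10^-3 mol
n(C6H8O6) in the aliquot = 1.127 × 10^-3 mol (1:1 ratio)
[C6H8O6]_dilute = 1.127 × 10^-3 / 0.02500 = 0.04510 mol/L
Dilution factor = 200.0 / 9.906 = 20.19
[C6H8O6]_stock = 0.04510 × 20.19 = 0.9105 mol/L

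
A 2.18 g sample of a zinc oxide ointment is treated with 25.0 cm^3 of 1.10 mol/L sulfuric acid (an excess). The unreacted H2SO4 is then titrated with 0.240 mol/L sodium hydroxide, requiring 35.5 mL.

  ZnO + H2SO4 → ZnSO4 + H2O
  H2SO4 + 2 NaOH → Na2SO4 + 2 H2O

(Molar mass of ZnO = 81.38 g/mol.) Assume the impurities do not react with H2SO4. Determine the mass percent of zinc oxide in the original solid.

86.8 %

n(H2SO4) added = 0.0250 × 1.10 = 0.0275 mol
n(NaOH) used in back-titration = 0.0355 × 0.240 = 8.52 × 10^-3 mol
From the 1:2 ratio, n(H2SO4) left over = 1/2 × 8.52 × 10^-3 = 4.26 × 10^-3 mol
n(H2SO4) consumed by analyte = 0.0275 − 4.26 × 10^-3 = 0.0232 mol
n(ZnO) = 0.0232 mol (1:1 ratio)
mass of ZnO = 0.0232 × 81.38 = 1.89 g
% ZnO = 1.89 / 2.18 × 100 = 86.8 %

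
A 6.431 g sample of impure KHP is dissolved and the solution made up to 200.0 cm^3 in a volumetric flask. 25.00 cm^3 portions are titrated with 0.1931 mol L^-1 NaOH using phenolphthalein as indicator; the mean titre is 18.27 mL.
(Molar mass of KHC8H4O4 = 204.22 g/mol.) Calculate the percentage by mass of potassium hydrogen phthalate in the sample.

KHC8H4O4 + NaOH → KNaC8H4O4 + H2O
n(NaOH) per titration = 0.01827 × 0.1931 = 3.528 × 10^-3 mol
n(KHC8H4O4) in each aliquot = 3.528 × 10^-3 mol (1:1 ratio)
n(KHC8H4O4) in the whole flask = 3.528 × 10^-3 × 200.0/25.00 = 0.02822 mol
mass of KHC8H4O4 = 0.02822 × 204.22 = 5.764 g
% KHC8H4O4 = 5.764 / 6.431 × 100 = 89.63 %

89.63 %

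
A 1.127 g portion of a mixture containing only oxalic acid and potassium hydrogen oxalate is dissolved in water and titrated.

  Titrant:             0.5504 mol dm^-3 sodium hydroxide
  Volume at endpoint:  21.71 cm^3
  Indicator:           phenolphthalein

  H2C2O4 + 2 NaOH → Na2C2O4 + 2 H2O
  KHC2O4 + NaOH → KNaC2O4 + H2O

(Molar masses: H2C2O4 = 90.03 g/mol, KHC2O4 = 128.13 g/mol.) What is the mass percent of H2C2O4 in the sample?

19.42 %

n(NaOH) = 0.02171 × 0.5504 = 0.01195 mol
Let x = n(H2C2O4), y = n(KHC2O4).
Titrant: 2x + 1y = 0.01195;  mass: 90.03x + 128.13y = 1.127
Solving, x = 2.431 × 10^-3 mol, y = 7.088 × 10^-3 mol
mass of H2C2O4 = 2.431 × 10^-3 × 90.03 = 0.2188 g
% H2C2O4 = 0.2188 / 1.127 × 100 = 19.42 %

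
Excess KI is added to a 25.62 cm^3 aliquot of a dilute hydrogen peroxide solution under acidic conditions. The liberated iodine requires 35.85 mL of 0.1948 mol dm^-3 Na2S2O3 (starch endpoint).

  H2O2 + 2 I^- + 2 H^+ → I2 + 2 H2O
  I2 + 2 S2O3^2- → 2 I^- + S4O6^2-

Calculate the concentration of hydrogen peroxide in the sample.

n(S2O3^2-) = 0.03585 × 0.1948 = 6.984 × 10^-3 mol
n(I2) = n(S2O3^2-)/2 = 3.492 × 10^-3 mol
n(H2O2) in the aliquot = 3.492 × 10^-3 mol (1:1 ratio)
[H2O2] = 3.492 × 10^-3 / 0.02562 = 0.1363 mol/L

0.1363 mol/L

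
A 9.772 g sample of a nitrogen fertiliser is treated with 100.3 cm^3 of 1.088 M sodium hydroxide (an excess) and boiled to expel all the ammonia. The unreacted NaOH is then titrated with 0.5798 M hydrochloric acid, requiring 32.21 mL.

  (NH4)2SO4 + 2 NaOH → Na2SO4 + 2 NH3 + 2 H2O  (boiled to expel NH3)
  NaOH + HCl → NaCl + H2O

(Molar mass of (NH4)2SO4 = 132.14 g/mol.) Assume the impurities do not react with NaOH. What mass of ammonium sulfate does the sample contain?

5.976 g

n(NaOH) added = 0.1003 × 1.088 = 0.1091 mol
n(HCl) used in back-titration = 0.03221 × 0.5798 = 0.01868 mol
n(NaOH) left over = 0.01868 mol (1:1 ratio)
n(NaOH) consumed by analyte = 0.1091 − 0.01868 = 0.09045 mol
From the 1:2 ratio, n((NH4)2SO4) = 1/2 × 0.09045 = 0.04523 mol
mass of (NH4)2SO4 = 0.04523 × 132.14 = 5.976 g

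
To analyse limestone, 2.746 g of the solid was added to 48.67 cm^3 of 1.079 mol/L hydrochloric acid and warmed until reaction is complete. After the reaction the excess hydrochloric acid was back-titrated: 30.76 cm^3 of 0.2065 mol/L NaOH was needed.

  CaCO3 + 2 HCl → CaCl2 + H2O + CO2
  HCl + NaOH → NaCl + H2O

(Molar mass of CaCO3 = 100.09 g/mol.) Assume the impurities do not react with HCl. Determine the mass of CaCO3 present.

n(HCl) added = 0.04867 × 1.079 = 0.05251 mol
n(NaOH) used in back-titration = 0.03076 × 0.2065 = 6.352 × 10^-3 mol
n(HCl) left over = 6.352 × 10^-3 mol (1:1 ratio)
n(HCl) consumed by analyte = 0.05251 − 6.352 × 10^-3 = 0.04616 mol
From the 1:2 ratio, n(CaCO3) = 1/2 × 0.04616 = 0.02308 mol
mass of CaCO3 = 0.02308 × 100.09 = 2.310 g

2.310 g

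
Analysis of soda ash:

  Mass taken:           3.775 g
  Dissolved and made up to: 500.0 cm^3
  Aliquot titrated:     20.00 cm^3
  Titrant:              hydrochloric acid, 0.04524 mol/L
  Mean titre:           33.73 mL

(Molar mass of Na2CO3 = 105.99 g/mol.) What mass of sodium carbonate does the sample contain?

Na2CO3 + 2 HCl → 2 NaCl + H2O + CO2
n(HCl) per titration = 0.03373 × 0.04524 = 1.526 × 10^-3 mol
From the 1:2 ratio, n(Na2CO3) in each aliquot = 1/2 × 1.526 × 10^-3 = 7.630 × 10^-4 mol
n(Na2CO3) in the whole flask = 7.630 × 10^-4 × 500.0/20.00 = 0.01907 mol
mass of Na2CO3 = 0.01907 × 105.99 = 2.022 g

2.022 g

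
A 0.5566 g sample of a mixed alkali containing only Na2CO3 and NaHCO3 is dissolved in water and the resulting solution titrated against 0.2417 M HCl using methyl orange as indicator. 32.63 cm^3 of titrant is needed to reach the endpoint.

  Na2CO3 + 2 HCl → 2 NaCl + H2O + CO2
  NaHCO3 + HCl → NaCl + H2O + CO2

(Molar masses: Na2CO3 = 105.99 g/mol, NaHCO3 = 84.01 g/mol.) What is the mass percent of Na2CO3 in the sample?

32.53 %

n(HCl) = 0.03263 × 0.2417 = 7.887 × 10^-3 mol
Let x = n(Na2CO3), y = n(NaHCO3).
Titrant: 2x + 1y = 7.887 × 10^-3;  mass: 105.99x + 84.01y = 0.5566
Solving, x = 1.708 × 10^-3 mol, y = 4.470 × 10^-3 mol
mass of Na2CO3 = 1.708 × 10^-3 × 105.99 = 0.1811 g
% Na2CO3 = 0.1811 / 0.5566 × 100 = 32.53 %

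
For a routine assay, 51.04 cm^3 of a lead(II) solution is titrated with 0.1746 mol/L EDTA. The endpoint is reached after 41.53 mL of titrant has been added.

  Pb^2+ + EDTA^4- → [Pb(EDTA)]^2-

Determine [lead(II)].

0.1421 mol/L

n(EDTA) = 0.04153 L × 0.1746 mol/L = 7.251 × 10^-3 mol
n(Pb2+) = 7.251 × 10^-3 mol (1:1 mole ratio)
[Pb2+] = 7.251 × 10^-3 mol / 0.05104 L = 0.1421 mol/L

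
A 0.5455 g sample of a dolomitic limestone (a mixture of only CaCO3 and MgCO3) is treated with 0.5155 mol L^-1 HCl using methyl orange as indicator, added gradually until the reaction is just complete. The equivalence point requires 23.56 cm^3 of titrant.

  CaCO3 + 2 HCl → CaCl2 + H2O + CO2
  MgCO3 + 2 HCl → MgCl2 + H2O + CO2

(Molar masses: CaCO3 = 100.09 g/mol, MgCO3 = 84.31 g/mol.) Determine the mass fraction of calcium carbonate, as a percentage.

n(HCl) = 0.02356 × 0.5155 = 0.01215 mol
Let x = n(CaCO3), y = n(MgCO3).
Titrant: 2x + 2y = 0.01215;  mass: 100.09x + 84.31y = 0.5455
Solving, x = 2.124 × 10^-3 mol, y = 3.948 × 10^-3 mol
mass of CaCO3 = 2.124 × 10^-3 × 100.09 = 0.2126 g
% CaCO3 = 0.2126 / 0.5455 × 100 = 38.98 %

38.98 %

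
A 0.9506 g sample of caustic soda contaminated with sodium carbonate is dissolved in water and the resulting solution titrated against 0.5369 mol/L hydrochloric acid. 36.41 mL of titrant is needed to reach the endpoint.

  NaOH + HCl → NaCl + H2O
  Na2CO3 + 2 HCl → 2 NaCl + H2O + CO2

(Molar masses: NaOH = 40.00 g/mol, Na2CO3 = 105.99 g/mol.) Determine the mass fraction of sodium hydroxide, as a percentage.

n(HCl) = 0.03641 × 0.5369 = 0.01955 mol
Let x = n(NaOH), y = n(Na2CO3).
Titrant: 1x + 2y = 0.01955;  mass: 40.00x + 105.99y = 0.9506
Solving, x = 6.570 × 10^-3 mol, y = 6.489 × 10^-3 mol
mass of NaOH = 6.570 × 10^-3 × 40.00 = 0.2628 g
% NaOH = 0.2628 / 0.9506 × 100 = 27.64 %

27.64 %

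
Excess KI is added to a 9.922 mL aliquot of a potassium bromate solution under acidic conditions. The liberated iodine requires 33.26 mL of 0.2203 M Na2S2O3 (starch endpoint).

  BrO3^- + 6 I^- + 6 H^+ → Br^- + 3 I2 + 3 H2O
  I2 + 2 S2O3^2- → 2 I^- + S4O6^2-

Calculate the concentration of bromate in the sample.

0.1231 M

n(S2O3^2-) = 0.03326 × 0.2203 = 7.327 × 10^-3 mol
n(I2) = n(S2O3^2-)/2 = 3.664 × 10^-3 mol
From the 1:3 ratio, n(BrO3^-) in the aliquot = 1/3 × 3.664 × 10^-3 = 1.221 × 10^-3 mol
[BrO3^-] = 1.221 × 10^-3 / 0.009922 = 0.1231 mol/L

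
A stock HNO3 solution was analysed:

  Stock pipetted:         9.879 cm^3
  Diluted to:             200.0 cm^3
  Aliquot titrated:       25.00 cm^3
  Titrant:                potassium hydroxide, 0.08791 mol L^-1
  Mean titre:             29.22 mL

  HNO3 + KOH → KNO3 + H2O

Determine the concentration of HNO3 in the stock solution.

n(KOH) = 0.02922 × 0.08791 = 2.569 × 10^-3 mol
n(HNO3) in the aliquot = 2.569 × 10^-3 mol (1:1 ratio)
[HNO3]_dilute = 2.569 × 10^-3 / 0.02500 = 0.1027 mol/L
Dilution factor = 200.0 / 9.879 = 20.24
[HNO3]_stock = 0.1027 × 20.24 = 2.080 mol/L

2.080 mol/L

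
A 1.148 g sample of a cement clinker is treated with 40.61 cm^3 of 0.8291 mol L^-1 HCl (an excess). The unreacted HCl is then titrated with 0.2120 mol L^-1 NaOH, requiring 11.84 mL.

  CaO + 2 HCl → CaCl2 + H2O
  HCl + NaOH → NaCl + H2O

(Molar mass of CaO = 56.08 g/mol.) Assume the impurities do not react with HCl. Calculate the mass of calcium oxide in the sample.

n(HCl) added = 0.04061 × 0.8291 = 0.03367 mol
n(NaOH) used in back-titration = 0.01184 × 0.2120 = 2.510 × 10^-3 mol
n(HCl) left over = 2.510 × 10^-3 mol (1:1 ratio)
n(HCl) consumed by analyte = 0.03367 − 2.510 × 10^-3 = 0.03116 mol
From the 1:2 ratio, n(CaO) = 1/2 × 0.03116 = 0.01558 mol
mass of CaO = 0.01558 × 56.08 = 0.8737 g

0.8737 g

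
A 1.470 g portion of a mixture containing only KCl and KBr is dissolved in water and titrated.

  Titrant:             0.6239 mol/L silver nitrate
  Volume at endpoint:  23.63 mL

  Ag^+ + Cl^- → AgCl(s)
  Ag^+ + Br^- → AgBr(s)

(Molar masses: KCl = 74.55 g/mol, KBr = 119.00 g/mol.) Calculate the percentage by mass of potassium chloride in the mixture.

n(AgNO3) = 0.02363 × 0.6239 = 0.01474 mol
Let x = n(KCl), y = n(KBr).
Titrant: 1x + 1y = 0.01474;  mass: 74.55x + 119.00y = 1.470
Solving, x = 6.398 × 10^-3 mol, y = 8.345 × 10^-3 mol
mass of KCl = 6.398 × 10^-3 × 74.55 = 0.4770 g
% KCl = 0.4770 / 1.470 × 100 = 32.45 %

32.45 %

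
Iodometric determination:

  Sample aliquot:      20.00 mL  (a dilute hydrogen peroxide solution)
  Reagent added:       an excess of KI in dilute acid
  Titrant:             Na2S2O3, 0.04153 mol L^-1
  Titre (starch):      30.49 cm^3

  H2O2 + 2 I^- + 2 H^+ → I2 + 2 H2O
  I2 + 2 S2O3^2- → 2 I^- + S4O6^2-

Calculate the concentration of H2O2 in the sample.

0.03166 mol/L

n(S2O3^2-) = 0.03049 × 0.04153 = 1.266 × 10^-3 mol
n(I2) = n(S2O3^2-)/2 = 6.331 × 10^-4 mol
n(H2O2) in the aliquot = 6.331 × 10^-4 mol (1:1 ratio)
[H2O2] = 6.331 × 10^-4 / 0.02000 = 0.03166 mol/L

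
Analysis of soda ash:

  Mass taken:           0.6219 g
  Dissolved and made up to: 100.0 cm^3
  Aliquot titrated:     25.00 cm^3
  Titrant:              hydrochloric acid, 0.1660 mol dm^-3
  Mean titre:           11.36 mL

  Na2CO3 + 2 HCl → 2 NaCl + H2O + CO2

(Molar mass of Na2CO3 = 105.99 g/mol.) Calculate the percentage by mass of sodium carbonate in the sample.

n(HCl) per titration = 0.01136 × 0.1660 = 1.886 × 10^-3 mol
From the 1:2 ratio, n(Na2CO3) in each aliquot = 1/2 × 1.886 × 10^-3 = 9.429 × 10^-4 mol
n(Na2CO3) in the whole flask = 9.429 × 10^-4 × 100.0/25.00 = 3.772 × 10^-3 mol
mass of Na2CO3 = 3.772 × 10^-3 × 105.99 = 0.3997 g
% Na2CO3 = 0.3997 / 0.6219 × 100 = 64.28 %

64.28 %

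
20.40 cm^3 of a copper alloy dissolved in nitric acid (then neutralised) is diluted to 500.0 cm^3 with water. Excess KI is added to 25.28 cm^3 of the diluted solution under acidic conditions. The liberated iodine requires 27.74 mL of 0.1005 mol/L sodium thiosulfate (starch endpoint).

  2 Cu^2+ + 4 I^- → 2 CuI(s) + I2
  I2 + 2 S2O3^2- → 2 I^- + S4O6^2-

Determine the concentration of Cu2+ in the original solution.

2.703 mol/L

n(S2O3^2-) = 0.02774 × 0.1005 = 2.788 × 10^-3 mol
n(I2) = n(S2O3^2-)/2 = 1.394 × 10^-3 mol
From the 2:1 ratio, n(Cu2+) in the aliquot = 2/1 × 1.394 × 10^-3 = 2.788 × 10^-3 mol
[Cu2+]_dilute = 2.788 × 10^-3 / 0.02528 = 0.1103 mol/L
[Cu2+]_original = 0.1103 × 500.0/20.40 = 2.703 mol/L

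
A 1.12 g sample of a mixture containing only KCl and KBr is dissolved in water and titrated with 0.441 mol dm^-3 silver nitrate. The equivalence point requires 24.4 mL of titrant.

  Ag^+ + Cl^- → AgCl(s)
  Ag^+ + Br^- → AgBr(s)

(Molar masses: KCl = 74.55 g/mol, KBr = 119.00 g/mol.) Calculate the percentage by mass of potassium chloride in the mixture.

24.0 %

n(AgNO3) = 0.0244 × 0.441 = 0.0108 mol
Let x = n(KCl), y = n(KBr).
Titrant: 1x + 1y = 0.0108;  mass: 74.55x + 119.00y = 1.12
Solving, x = 3.61 × 10^-3 mol, y = 7.15 × 10^-3 mol
mass of KCl = 3.61 × 10^-3 × 74.55 = 0.269 g
% KCl = 0.269 / 1.12 × 100 = 24.0 %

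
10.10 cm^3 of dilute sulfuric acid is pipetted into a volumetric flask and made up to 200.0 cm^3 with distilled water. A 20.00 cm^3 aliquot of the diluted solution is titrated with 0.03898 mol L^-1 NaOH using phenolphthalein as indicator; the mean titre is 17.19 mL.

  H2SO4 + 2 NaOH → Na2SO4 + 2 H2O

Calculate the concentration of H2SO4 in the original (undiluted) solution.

n(NaOH) = 0.01719 × 0.03898 = 6.701 × 10^-4 mol
From the 1:2 ratio, n(H2SO4) in the aliquot = 1/2 × 6.701 × 10^-4 = 3.350 × 10^-4 mol
[H2SO4]_dilute = 3.350 × 10^-4 / 0.02000 = 0.01675 mol/L
Dilution factor = 200.0 / 10.10 = 19.80
[H2SO4]_stock = 0.01675 × 19.80 = 0.3317 mol/L

0.3317 mol/L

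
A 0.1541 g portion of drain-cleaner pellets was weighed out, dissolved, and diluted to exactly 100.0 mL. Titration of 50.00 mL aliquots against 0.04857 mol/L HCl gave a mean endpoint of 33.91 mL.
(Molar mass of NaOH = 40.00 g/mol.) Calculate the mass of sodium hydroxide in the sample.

0.1318 g

NaOH + HCl → NaCl + H2O
n(HCl) per titration = 0.03391 × 0.04857 = 1.647 × 10^-3 mol
n(NaOH) in each aliquot = 1.647 × 10^-3 mol (1:1 ratio)
n(NaOH) in the whole flask = 1.647 × 10^-3 × 100.0/50.00 = 3.294 × 10^-3 mol
mass of NaOH = 3.294 × 10^-3 × 40.00 = 0.1318 g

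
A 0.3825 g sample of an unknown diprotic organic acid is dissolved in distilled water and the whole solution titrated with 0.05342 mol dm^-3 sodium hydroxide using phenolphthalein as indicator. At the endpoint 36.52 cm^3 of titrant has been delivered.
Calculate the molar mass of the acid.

n(NaOH) = 0.03652 L × 0.05342 mol/L = 1.951 × 10^-3 mol
From the 1:2 ratio, n(H2A) = 1/2 × 1.951 × 10^-3 = 9.754 × 10^-4 mol
M = m / n = 0.3825 g / 9.754 × 10^-4 mol = 392.1 g/mol

392.1 g/mol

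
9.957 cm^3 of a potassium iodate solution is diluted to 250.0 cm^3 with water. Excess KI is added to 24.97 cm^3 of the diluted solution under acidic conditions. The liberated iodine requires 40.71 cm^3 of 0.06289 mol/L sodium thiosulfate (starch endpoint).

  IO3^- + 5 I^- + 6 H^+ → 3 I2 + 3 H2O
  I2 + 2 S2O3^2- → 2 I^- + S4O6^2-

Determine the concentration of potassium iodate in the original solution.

n(S2O3^2-) = 0.04071 × 0.06289 = 2.560 × 10^-3 mol
n(I2) = n(S2O3^2-)/2 = 1.280 × 10^-3 mol
From the 1:3 ratio, n(IO3^-) in the aliquot = 1/3 × 1.280 × 10^-3 = 4.267 × 10^-4 mol
[IO3^-]_dilute = 4.267 × 10^-4 / 0.02497 = 0.01709 mol/L
[IO3^-]_original = 0.01709 × 250.0/9.957 = 0.4291 mol/L

0.4291 mol/L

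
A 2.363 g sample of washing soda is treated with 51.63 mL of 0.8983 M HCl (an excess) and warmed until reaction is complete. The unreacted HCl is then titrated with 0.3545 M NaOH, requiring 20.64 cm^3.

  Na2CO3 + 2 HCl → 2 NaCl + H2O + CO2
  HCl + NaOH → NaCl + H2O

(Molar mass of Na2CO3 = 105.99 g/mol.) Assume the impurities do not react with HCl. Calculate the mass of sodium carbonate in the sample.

n(HCl) added = 0.05163 × 0.8983 = 0.04638 mol
n(NaOH) used in back-titration = 0.02064 × 0.3545 = 7.317 × 10^-3 mol
n(HCl) left over = 7.317 × 10^-3 mol (1:1 ratio)
n(HCl) consumed by analyte = 0.04638 − 7.317 × 10^-3 = 0.03906 mol
From the 1:2 ratio, n(Na2CO3) = 1/2 × 0.03906 = 0.01953 mol
mass of Na2CO3 = 0.01953 × 105.99 = 2.070 g

2.070 g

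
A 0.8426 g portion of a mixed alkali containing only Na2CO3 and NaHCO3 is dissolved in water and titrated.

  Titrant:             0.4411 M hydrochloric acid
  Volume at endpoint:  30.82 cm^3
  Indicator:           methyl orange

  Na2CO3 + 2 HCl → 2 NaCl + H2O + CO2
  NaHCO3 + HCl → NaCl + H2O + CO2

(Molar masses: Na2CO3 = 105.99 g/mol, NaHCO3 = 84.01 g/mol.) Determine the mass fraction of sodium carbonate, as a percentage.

n(HCl) = 0.03082 × 0.4411 = 0.01359 mol
Let x = n(Na2CO3), y = n(NaHCO3).
Titrant: 2x + 1y = 0.01359;  mass: 105.99x + 84.01y = 0.8426
Solving, x = 4.828 × 10^-3 mol, y = 3.938 × 10^-3 mol
mass of Na2CO3 = 4.828 × 10^-3 × 105.99 = 0.5117 g
% Na2CO3 = 0.5117 / 0.8426 × 100 = 60.73 %

60.73 %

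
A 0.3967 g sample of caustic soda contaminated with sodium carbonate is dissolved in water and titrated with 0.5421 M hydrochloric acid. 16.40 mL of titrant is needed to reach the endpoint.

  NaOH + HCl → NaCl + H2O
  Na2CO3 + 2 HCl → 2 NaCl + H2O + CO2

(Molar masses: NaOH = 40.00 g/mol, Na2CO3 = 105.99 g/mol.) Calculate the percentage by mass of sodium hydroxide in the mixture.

57.77 %

n(HCl) = 0.01640 × 0.5421 = 8.890 × 10^-3 mol
Let x = n(NaOH), y = n(Na2CO3).
Titrant: 1x + 2y = 8.890 × 10^-3;  mass: 40.00x + 105.99y = 0.3967
Solving, x = 5.729 × 10^-3 mol, y = 1.581 × 10^-3 mol
mass of NaOH = 5.729 × 10^-3 × 40.00 = 0.2292 g
% NaOH = 0.2292 / 0.3967 × 100 = 57.77 %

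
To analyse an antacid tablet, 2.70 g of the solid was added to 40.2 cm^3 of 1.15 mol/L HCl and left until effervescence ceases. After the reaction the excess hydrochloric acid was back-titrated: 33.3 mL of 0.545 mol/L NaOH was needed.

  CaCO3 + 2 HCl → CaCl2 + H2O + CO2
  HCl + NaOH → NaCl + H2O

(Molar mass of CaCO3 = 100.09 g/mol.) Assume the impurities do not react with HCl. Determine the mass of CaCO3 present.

n(HCl) added = 0.0402 × 1.15 = 0.0462 mol
n(NaOH) used in back-titration = 0.0333 × 0.545 = 0.0181 mol
n(HCl) left over = 0.0181 mol (1:1 ratio)
n(HCl) consumed by analyte = 0.0462 − 0.0181 = 0.0281 mol
From the 1:2 ratio, n(CaCO3) = 1/2 × 0.0281 = 0.0140 mol
mass of CaCO3 = 0.0140 × 100.09 = 1.41 g

1.41 g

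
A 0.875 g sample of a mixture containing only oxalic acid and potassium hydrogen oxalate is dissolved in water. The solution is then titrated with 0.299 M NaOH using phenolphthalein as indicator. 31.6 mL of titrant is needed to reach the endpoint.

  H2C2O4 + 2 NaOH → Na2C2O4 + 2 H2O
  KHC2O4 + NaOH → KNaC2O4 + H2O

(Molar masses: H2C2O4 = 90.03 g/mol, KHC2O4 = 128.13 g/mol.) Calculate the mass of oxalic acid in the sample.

0.182 g

n(NaOH) = 0.0316 × 0.299 = 9.45 × 10^-3 mol
Let x = n(H2C2O4), y = n(KHC2O4).
Titrant: 2x + 1y = 9.45 × 10^-3;  mass: 90.03x + 128.13y = 0.875
Solving, x = 2.02 × 10^-3 mol, y = 5.41 × 10^-3 mol
mass of H2C2O4 = 2.02 × 10^-3 × 90.03 = 0.182 g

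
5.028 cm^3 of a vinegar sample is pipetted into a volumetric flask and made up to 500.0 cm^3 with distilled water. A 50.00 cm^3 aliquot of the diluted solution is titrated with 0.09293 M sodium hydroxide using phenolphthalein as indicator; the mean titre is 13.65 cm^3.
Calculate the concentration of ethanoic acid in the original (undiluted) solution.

CH3COOH + NaOH → CH3COONa + H2O
n(NaOH) = 0.01365 × 0.09293 = 1.268 × 10^-3 mol
n(CH3COOH) in the aliquot = 1.268 × 10^-3 mol (1:1 ratio)
[CH3COOH]_dilute = 1.268 × 10^-3 / 0.05000 = 0.02537 mol/L
Dilution factor = 500.0 / 5.028 = 99.44
[CH3COOH]_stock = 0.02537 × 99.44 = 2.523 mol/L

2.523 M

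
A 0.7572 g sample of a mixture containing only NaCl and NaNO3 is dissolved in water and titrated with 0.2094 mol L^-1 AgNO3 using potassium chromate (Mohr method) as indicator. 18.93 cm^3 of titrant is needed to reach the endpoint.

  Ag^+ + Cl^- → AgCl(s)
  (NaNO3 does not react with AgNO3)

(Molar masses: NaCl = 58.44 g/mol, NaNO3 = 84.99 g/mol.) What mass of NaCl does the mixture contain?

0.2317 g

n(AgNO3) = 0.01893 × 0.2094 = 3.964 × 10^-3 mol
Let x = n(NaCl), y = n(NaNO3).
Titrant: 1x = 3.964 × 10^-3;  mass: 58.44x + 84.99y = 0.7572
Solving, x = 3.964 × 10^-3 mol, y = 6.184 × 10^-3 mol
mass of NaCl = 3.964 × 10^-3 × 58.44 = 0.2317 g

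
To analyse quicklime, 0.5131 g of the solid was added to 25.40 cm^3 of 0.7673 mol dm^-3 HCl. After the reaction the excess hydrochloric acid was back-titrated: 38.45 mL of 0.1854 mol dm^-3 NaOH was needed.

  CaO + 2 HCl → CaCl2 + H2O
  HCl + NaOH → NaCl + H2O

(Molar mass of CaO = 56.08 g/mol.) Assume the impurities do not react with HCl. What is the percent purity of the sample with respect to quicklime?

n(HCl) added = 0.02540 × 0.7673 = 0.01949 mol
n(NaOH) used in back-titration = 0.03845 × 0.1854 = 7.129 × 10^-3 mol
n(HCl) left over = 7.129 × 10^-3 mol (1:1 ratio)
n(HCl) consumed by analyte = 0.01949 − 7.129 × 10^-3 = 0.01236 mol
From the 1:2 ratio, n(CaO) = 1/2 × 0.01236 = 6.180 × 10^-3 mol
mass of CaO = 6.180 × 10^-3 × 56.08 = 0.3466 g
% CaO = 0.3466 / 0.5131 × 100 = 67.55 %

67.55 %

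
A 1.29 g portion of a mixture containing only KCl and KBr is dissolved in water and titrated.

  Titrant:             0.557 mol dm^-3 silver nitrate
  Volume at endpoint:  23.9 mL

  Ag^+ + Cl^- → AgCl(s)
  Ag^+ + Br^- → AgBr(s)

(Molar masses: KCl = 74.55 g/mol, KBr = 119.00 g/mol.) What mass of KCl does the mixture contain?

0.493 g

n(AgNO3) = 0.0239 × 0.557 = 0.0133 mol
Let x = n(KCl), y = n(KBr).
Titrant: 1x + 1y = 0.0133;  mass: 74.55x + 119.00y = 1.29
Solving, x = 6.62 × 10^-3 mol, y = 6.69 × 10^-3 mol
mass of KCl = 6.62 × 10^-3 × 74.55 = 0.493 g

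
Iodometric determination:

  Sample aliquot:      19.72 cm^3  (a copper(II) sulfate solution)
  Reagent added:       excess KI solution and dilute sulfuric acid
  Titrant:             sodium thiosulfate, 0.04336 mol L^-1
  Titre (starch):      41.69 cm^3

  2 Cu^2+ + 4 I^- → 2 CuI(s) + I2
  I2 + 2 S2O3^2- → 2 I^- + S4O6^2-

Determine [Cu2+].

0.09167 mol/L

n(S2O3^2-) = 0.04169 × 0.04336 = 1.808 × 10^-3 mol
n(I2) = n(S2O3^2-)/2 = 9.038 × 10^-4 mol
From the 2:1 ratio, n(Cu2+) in the aliquot = 2/1 × 9.038 × 10^-4 = 1.808 × 10^-3 mol
[Cu2+] = 1.808 × 10^-3 / 0.01972 = 0.09167 mol/L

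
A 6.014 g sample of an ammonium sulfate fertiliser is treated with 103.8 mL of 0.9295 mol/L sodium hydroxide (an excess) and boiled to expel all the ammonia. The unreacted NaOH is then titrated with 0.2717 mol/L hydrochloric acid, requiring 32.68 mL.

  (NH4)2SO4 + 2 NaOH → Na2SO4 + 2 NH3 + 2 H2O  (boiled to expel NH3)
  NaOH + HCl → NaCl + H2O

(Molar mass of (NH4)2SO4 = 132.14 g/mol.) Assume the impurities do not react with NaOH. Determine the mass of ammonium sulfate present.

n(NaOH) added = 0.1038 × 0.9295 = 0.09648 mol
n(HCl) used in back-titration = 0.03268 × 0.2717 = 8.879 × 10^-3 mol
n(NaOH) left over = 8.879 × 10^-3 mol (1:1 ratio)
n(NaOH) consumed by analyte = 0.09648 − 8.879 × 10^-3 = 0.08760 mol
From the 1:2 ratio, n((NH4)2SO4) = 1/2 × 0.08760 = 0.04380 mol
mass of (NH4)2SO4 = 0.04380 × 132.14 = 5.788 g

5.788 g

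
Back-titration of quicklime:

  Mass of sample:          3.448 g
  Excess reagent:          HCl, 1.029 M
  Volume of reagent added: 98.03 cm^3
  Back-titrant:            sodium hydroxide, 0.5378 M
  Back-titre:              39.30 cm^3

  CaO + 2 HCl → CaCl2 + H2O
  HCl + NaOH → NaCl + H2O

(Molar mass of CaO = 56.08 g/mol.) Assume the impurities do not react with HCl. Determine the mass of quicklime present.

2.236 g

n(HCl) added = 0.09803 × 1.029 = 0.1009 mol
n(NaOH) used in back-titration = 0.03930 × 0.5378 = 0.02114 mol
n(HCl) left over = 0.02114 mol (1:1 ratio)
n(HCl) consumed by analyte = 0.1009 − 0.02114 = 0.07974 mol
From the 1:2 ratio, n(CaO) = 1/2 × 0.07974 = 0.03987 mol
mass of CaO = 0.03987 × 56.08 = 2.236 g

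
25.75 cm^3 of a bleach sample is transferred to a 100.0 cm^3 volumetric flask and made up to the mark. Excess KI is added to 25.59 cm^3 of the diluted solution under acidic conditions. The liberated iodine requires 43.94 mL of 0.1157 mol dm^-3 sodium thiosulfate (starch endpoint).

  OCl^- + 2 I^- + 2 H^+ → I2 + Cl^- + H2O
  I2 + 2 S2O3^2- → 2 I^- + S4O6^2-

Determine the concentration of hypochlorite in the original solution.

n(S2O3^2-) = 0.04394 × 0.1157 = 5.084 × 10^-3 mol
n(I2) = n(S2O3^2-)/2 = 2.542 × 10^-3 mol
n(OCl^-) in the aliquot = 2.542 × 10^-3 mol (1:1 ratio)
[OCl^-]_dilute = 2.542 × 10^-3 / 0.02559 = 0.09933 mol/L
[OCl^-]_original = 0.09933 × 100.0/25.75 = 0.3858 mol/L

0.3858 mol/L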